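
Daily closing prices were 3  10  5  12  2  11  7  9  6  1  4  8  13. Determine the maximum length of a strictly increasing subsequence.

Let dp[i] be the length of the longest such subsequence ending at index i:
i:      1  2  3  4  5  6  7  8  9 10 11 12 13
a[i]:   3 10  5 12  2 11  7  9  6  1  4  8 13
dp:     1  2  2  3  1  3  3  4  3  1  2  4  5
Maximum dp value is 5.

5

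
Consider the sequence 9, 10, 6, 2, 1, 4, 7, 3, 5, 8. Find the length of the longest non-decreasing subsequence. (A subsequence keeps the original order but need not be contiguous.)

4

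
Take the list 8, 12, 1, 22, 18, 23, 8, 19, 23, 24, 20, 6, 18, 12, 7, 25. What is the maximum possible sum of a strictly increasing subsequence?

129

Let S[i] be the best sum of a strictly increasing subsequence ending at i:
i:       1   2   3   4   5   6   7   8   9  10  11  12  13  14  15  16
a[i]:    8  12   1  22  18  23   8  19  23  24  20   6  18  12   7  25
S:       8  20   1  42  38  65   9  57  80 104  77   7  38  21  14 129
Maximum is 129 (e.g. 8 + 12 + 18 + 19 + 23 + 24 + 25).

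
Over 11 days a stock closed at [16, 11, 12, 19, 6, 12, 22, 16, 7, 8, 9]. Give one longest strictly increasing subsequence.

11, 12, 19, 22

Patience tails give the LIS length; then backtrack through the dp parents:
16 → extends → [16]
11 → replaces 16 → [11]
12 → extends → [11, 12]
19 → extends → [11, 12, 19]
6 → replaces 11 → [6, 12, 19]
12 → already a tail → [6, 12, 19]
22 → extends → [6, 12, 19, 22]
16 → replaces 19 → [6, 12, 16, 22]
7 → replaces 12 → [6, 7, 16, 22]
8 → replaces 16 → [6, 7, 8, 22]
9 → replaces 22 → [6, 7, 8, 9]
Length 4; one witness is 11, 12, 19, 22.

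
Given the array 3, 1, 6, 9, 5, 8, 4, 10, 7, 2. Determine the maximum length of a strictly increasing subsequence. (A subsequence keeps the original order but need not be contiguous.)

Let dp[i] be the length of the longest such subsequence ending at index i:
i:      1  2  3  4  5  6  7  8  9 10
a[i]:   3  1  6  9  5  8  4 10  7  2
dp:     1  1  2  3  2  3  2  4  3  2
Maximum dp value is 4.

4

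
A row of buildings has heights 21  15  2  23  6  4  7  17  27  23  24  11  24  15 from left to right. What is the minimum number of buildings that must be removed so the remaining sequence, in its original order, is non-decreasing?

7

Fewest deletions = n − (longest non-decreasing subsequence).
i:      1  2  3  4  5  6  7  8  9 10 11 12 13 14
a[i]:  21 15  2 23  6  4  7 17 27 23 24 11 24 15
dp:     1  1  1  2  2  2  3  4  5  5  6  4  7  5
max dp = 7, so deletions = 14 − 7 = 7.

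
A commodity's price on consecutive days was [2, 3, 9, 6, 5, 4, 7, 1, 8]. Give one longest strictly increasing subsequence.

Patience tails give the LIS length; then backtrack through the dp parents:
2 → extends → [2]
3 → extends → [2, 3]
9 → extends → [2, 3, 9]
6 → replaces 9 → [2, 3, 6]
5 → replaces 6 → [2, 3, 5]
4 → replaces 5 → [2, 3, 4]
7 → extends → [2, 3, 4, 7]
1 → replaces 2 → [1, 3, 4, 7]
8 → extends → [1, 3, 4, 7, 8]
Length 5; one witness is 2, 3, 6, 7, 8.

2, 3, 6, 7, 8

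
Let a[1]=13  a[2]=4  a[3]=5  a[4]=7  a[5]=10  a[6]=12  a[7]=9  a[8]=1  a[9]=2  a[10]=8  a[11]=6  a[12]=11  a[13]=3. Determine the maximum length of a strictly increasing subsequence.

Track the smallest tail for each achievable length (strict):
13 → extends → [13]
4 → replaces 13 → [4]
5 → extends → [4, 5]
7 → extends → [4, 5, 7]
10 → extends → [4, 5, 7, 10]
12 → extends → [4, 5, 7, 10, 12]
9 → replaces 10 → [4, 5, 7, 9, 12]
1 → replaces 4 → [1, 5, 7, 9, 12]
2 → replaces 5 → [1, 2, 7, 9, 12]
8 → replaces 9 → [1, 2, 7, 8, 12]
6 → replaces 7 → [1, 2, 6, 8, 12]
11 → replaces 12 → [1, 2, 6, 8, 11]
3 → replaces 6 → [1, 2, 3, 8, 11]
Five tails, so the longest strictly increasing subsequence has length 5 (e.g. 4, 5, 7, 10, 12).

5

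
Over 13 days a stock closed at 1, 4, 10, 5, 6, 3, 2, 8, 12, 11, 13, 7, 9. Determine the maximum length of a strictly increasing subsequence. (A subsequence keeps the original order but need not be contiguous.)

7

Track the smallest tail for each achievable length (strict):
1 → extends → [1]
4 → extends → [1, 4]
10 → extends → [1, 4, 10]
5 → replaces 10 → [1, 4, 5]
6 → extends → [1, 4, 5, 6]
3 → replaces 4 → [1, 3, 5, 6]
2 → replaces 3 → [1, 2, 5, 6]
8 → extends → [1, 2, 5, 6, 8]
12 → extends → [1, 2, 5, 6, 8, 12]
11 → replaces 12 → [1, 2, 5, 6, 8, 11]
13 → extends → [1, 2, 5, 6, 8, 11, 13]
7 → replaces 8 → [1, 2, 5, 6, 7, 11, 13]
9 → replaces 11 → [1, 2, 5, 6, 7, 9, 13]
Seven tails, so the longest strictly increasing subsequence has length 7 (e.g. 1, 4, 5, 6, 8, 12, 13).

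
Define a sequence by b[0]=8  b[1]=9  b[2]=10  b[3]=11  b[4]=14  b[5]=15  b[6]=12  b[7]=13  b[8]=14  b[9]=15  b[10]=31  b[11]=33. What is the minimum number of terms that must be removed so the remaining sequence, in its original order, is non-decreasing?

Fewest deletions = n − (longest non-decreasing subsequence).
Patience tails:
8 → extends → [8]
9 → extends → [8, 9]
10 → extends → [8, 9, 10]
11 → extends → [8, 9, 10, 11]
14 → extends → [8, 9, 10, 11, 14]
15 → extends → [8, 9, 10, 11, 14, 15]
12 → replaces 14 → [8, 9, 10, 11, 12, 15]
13 → replaces 15 → [8, 9, 10, 11, 12, 13]
14 → extends → [8, 9, 10, 11, 12, 13, 14]
15 → extends → [8, 9, 10, 11, 12, 13, 14, 15]
31 → extends → [8, 9, 10, 11, 12, 13, 14, 15, 31]
33 → extends → [8, 9, 10, 11, 12, 13, 14, 15, 31, 33]
Longest non-decreasing subsequence has length 10, so deletions = 12 − 10 = 2.

2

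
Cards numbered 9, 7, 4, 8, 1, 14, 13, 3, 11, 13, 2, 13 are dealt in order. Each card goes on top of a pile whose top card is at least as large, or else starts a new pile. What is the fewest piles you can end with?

4

The minimum number of non-increasing subsequences covering a sequence equals the length of its longest strictly increasing subsequence.
LIS length is 4 (e.g. 7, 8, 11, 13), so 4 piles are needed.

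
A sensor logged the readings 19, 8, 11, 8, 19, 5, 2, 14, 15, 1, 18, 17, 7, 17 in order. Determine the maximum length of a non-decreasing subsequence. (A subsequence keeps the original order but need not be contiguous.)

6

Track the smallest tail for each achievable length (allowing ties):
19 → extends → [19]
8 → replaces 19 → [8]
11 → extends → [8, 11]
8 → replaces 11 → [8, 8]
19 → extends → [8, 8, 19]
5 → replaces 8 → [5, 8, 19]
2 → replaces 5 → [2, 8, 19]
14 → replaces 19 → [2, 8, 14]
15 → extends → [2, 8, 14, 15]
1 → replaces 2 → [1, 8, 14, 15]
18 → extends → [1, 8, 14, 15, 18]
17 → replaces 18 → [1, 8, 14, 15, 17]
7 → replaces 8 → [1, 7, 14, 15, 17]
17 → extends → [1, 7, 14, 15, 17, 17]
Six tails, so the longest non-decreasing subsequence has length 6 (e.g. 8, 11, 14, 15, 17, 17).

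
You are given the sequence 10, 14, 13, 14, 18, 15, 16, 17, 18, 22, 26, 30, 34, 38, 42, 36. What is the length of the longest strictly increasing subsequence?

13

Track the smallest tail for each achievable length (strict):
10 → extends → [10]
14 → extends → [10, 14]
13 → replaces 14 → [10, 13]
14 → extends → [10, 13, 14]
18 → extends → [10, 13, 14, 18]
15 → replaces 18 → [10, 13, 14, 15]
16 → extends → [10, 13, 14, 15, 16]
17 → extends → [10, 13, 14, 15, 16, 17]
18 → extends → [10, 13, 14, 15, 16, 17, 18]
22 → extends → [10, 13, 14, 15, 16, 17, 18, 22]
26 → extends → [10, 13, 14, 15, 16, 17, 18, 22, 26]
30 → extends → [10, 13, 14, 15, 16, 17, 18, 22, 26, 30]
34 → extends → [10, 13, 14, 15, 16, 17, 18, 22, 26, 30, 34]
38 → extends → [10, 13, 14, 15, 16, 17, 18, 22, 26, 30, 34, 38]
42 → extends → [10, 13, 14, 15, 16, 17, 18, 22, 26, 30, 34, 38, 42]
36 → replaces 38 → [10, 13, 14, 15, 16, 17, 18, 22, 26, 30, 34, 36, 42]
Thirteen tails, so the longest strictly increasing subsequence has length 13 (e.g. 10, 13, 14, 15, 16, 17, 18, 22, 26, 30, 34, 38, 42).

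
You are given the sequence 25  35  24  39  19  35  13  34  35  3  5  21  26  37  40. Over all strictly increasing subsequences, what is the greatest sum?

Let S[i] be the best sum of a strictly increasing subsequence ending at i:
i:       1   2   3   4   5   6   7   8   9  10  11  12  13  14  15
a[i]:   25  35  24  39  19  35  13  34  35   3   5  21  26  37  40
S:      25  60  24  99  19  60  13  59  94   3   8  40  66 131 171
Maximum is 171 (e.g. 25 + 34 + 35 + 37 + 40).

171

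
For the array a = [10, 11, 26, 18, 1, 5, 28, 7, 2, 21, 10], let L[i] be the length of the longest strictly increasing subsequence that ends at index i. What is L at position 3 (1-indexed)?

3

dp[i] = 1 + max{dp[j] : j<i, a[j]<a[i]} (or 1 if no such j):
i:      1  2  3  4  5  6  7  8  9 10 11
a[i]:  10 11 26 18  1  5 28  7  2 21 10
dp:     1  2  3  3  1  2  4  3  2  4  4
At index 3 the value is 3.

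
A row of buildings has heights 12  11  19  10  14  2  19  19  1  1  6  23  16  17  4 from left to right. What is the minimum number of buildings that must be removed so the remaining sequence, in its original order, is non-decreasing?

Fewest deletions = n − (longest non-decreasing subsequence).
Patience tails:
12 → extends → [12]
11 → replaces 12 → [11]
19 → extends → [11, 19]
10 → replaces 11 → [10, 19]
14 → replaces 19 → [10, 14]
2 → replaces 10 → [2, 14]
19 → extends → [2, 14, 19]
19 → extends → [2, 14, 19, 19]
1 → replaces 2 → [1, 14, 19, 19]
1 → replaces 14 → [1, 1, 19, 19]
6 → replaces 19 → [1, 1, 6, 19]
23 → extends → [1, 1, 6, 19, 23]
16 → replaces 19 → [1, 1, 6, 16, 23]
17 → replaces 23 → [1, 1, 6, 16, 17]
4 → replaces 6 → [1, 1, 4, 16, 17]
Longest non-decreasing subsequence has length 5, so deletions = 15 − 5 = 10.

10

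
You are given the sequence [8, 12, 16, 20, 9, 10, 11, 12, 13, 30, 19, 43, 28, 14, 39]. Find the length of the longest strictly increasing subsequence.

9

Let dp[i] be the length of the longest such subsequence ending at index i:
i:      1  2  3  4  5  6  7  8  9 10 11 12 13 14 15
a[i]:   8 12 16 20  9 10 11 12 13 30 19 43 28 14 39
dp:     1  2  3  4  2  3  4  5  6  7  7  8  8  7  9
Maximum dp value is 9.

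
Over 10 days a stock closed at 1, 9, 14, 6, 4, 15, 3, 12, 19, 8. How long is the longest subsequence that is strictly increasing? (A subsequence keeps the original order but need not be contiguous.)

Track the smallest tail for each achievable length (strict):
1 → extends → [1]
9 → extends → [1, 9]
14 → extends → [1, 9, 14]
6 → replaces 9 → [1, 6, 14]
4 → replaces 6 → [1, 4, 14]
15 → extends → [1, 4, 14, 15]
3 → replaces 4 → [1, 3, 14, 15]
12 → replaces 14 → [1, 3, 12, 15]
19 → extends → [1, 3, 12, 15, 19]
8 → replaces 12 → [1, 3, 8, 15, 19]
Five tails, so the longest strictly increasing subsequence has length 5 (e.g. 1, 9, 14, 15, 19).

5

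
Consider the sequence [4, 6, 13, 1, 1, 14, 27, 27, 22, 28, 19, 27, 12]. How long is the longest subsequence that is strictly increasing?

Track the smallest tail for each achievable length (strict):
4 → extends → [4]
6 → extends → [4, 6]
13 → extends → [4, 6, 13]
1 → replaces 4 → [1, 6, 13]
1 → already a tail → [1, 6, 13]
14 → extends → [1, 6, 13, 14]
27 → extends → [1, 6, 13, 14, 27]
27 → already a tail → [1, 6, 13, 14, 27]
22 → replaces 27 → [1, 6, 13, 14, 22]
28 → extends → [1, 6, 13, 14, 22, 28]
19 → replaces 22 → [1, 6, 13, 14, 19, 28]
27 → replaces 28 → [1, 6, 13, 14, 19, 27]
12 → replaces 13 → [1, 6, 12, 14, 19, 27]
Six tails, so the longest strictly increasing subsequence has length 6 (e.g. 4, 6, 13, 14, 27, 28).

6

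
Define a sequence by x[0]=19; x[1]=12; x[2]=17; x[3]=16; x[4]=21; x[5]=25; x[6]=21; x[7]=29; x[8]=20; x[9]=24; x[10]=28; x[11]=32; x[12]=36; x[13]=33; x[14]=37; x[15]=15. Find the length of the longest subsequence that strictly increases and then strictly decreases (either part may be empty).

inc[i] = longest strictly increasing subsequence ending at i; dec[i] = longest strictly decreasing subsequence starting at i:
i:      0  1  2  3  4  5  6  7  8  9 10 11 12 13 14 15
x[i]:  19 12 17 16 21 25 21 29 20 24 28 32 36 33 37 15
inc:    1  1  2  2  3  4  3  5  3  4  5  6  7  7  8  2
dec:    4  1  3  2  3  4  3  3  2  2  2  2  3  2  2  1
Best peak at i=12 (value 36): inc=7, dec=3, length 7+3−1 = 9.

9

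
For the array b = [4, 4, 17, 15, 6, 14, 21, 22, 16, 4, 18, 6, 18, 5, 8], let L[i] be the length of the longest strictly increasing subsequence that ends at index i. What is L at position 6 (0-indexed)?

4

dp[i] = 1 + max{dp[j] : j<i, b[j]<b[i]} (or 1 if no such j):
i:      0  1  2  3  4  5  6  7  8  9 10 11 12 13 14
b[i]:   4  4 17 15  6 14 21 22 16  4 18  6 18  5  8
dp:     1  1  2  2  2  3  4  5  4  1  5  2  5  2  3
At index 6 the value is 4.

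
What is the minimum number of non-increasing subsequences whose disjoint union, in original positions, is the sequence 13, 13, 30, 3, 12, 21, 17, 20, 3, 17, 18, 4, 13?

Place each on the leftmost legal pile:
13 → new pile 1 (tops now [13])
13 → pile 1 (tops now [13])
30 → new pile 2 (tops now [13, 30])
3 → pile 1 (tops now [3, 30])
12 → pile 2 (tops now [3, 12])
21 → new pile 3 (tops now [3, 12, 21])
17 → pile 3 (tops now [3, 12, 17])
20 → new pile 4 (tops now [3, 12, 17, 20])
3 → pile 1 (tops now [3, 12, 17, 20])
17 → pile 3 (tops now [3, 12, 17, 20])
18 → pile 4 (tops now [3, 12, 17, 18])
4 → pile 2 (tops now [3, 4, 17, 18])
13 → pile 3 (tops now [3, 4, 13, 18])
Four piles.

4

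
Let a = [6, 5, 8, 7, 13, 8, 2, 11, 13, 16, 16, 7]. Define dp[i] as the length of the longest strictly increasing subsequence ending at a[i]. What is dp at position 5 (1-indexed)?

3

dp[i] = 1 + max{dp[j] : j<i, a[j]<a[i]} (or 1 if no such j):
i:      1  2  3  4  5  6  7  8  9 10 11 12
a[i]:   6  5  8  7 13  8  2 11 13 16 16  7
dp:     1  1  2  2  3  3  1  4  5  6  6  2
At index 5 the value is 3.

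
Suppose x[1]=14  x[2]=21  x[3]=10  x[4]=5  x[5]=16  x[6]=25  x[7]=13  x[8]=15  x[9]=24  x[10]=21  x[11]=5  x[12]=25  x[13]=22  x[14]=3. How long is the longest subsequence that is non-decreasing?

5

Let dp[i] be the length of the longest such subsequence ending at index i:
i:      1  2  3  4  5  6  7  8  9 10 11 12 13 14
x[i]:  14 21 10  5 16 25 13 15 24 21  5 25 22  3
dp:     1  2  1  1  2  3  2  3  4  4  2  5  5  1
Maximum dp value is 5.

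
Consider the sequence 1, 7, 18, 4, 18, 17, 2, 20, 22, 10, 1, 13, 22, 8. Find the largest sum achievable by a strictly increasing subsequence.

68

Let S[i] be the best sum of a strictly increasing subsequence ending at i:
i:      1  2  3  4  5  6  7  8  9 10 11 12 13 14
a[i]:   1  7 18  4 18 17  2 20 22 10  1 13 22  8
S:      1  8 26  5 26 25  3 46 68 18  1 31 68 16
Maximum is 68 (e.g. 1 + 7 + 18 + 20 + 22).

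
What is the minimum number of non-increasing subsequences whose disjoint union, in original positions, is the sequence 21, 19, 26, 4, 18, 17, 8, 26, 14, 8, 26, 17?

Place each on the leftmost legal pile:
21 → new pile 1 (tops now [21])
19 → pile 1 (tops now [19])
26 → new pile 2 (tops now [19, 26])
4 → pile 1 (tops now [4, 26])
18 → pile 2 (tops now [4, 18])
17 → pile 2 (tops now [4, 17])
8 → pile 2 (tops now [4, 8])
26 → new pile 3 (tops now [4, 8, 26])
14 → pile 3 (tops now [4, 8, 14])
8 → pile 2 (tops now [4, 8, 14])
26 → new pile 4 (tops now [4, 8, 14, 26])
17 → pile 4 (tops now [4, 8, 14, 17])
Four piles.

4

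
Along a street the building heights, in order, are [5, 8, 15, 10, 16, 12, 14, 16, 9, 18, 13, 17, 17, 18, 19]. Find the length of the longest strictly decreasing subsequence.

Let dp[i] be the longest strictly decreasing subsequence ending at i:
i:      1  2  3  4  5  6  7  8  9 10 11 12 13 14 15
a[i]:   5  8 15 10 16 12 14 16  9 18 13 17 17 18 19
dp:     1  1  1  2  1  2  2  1  3  1  3  2  2  1  1
Maximum is 3.

3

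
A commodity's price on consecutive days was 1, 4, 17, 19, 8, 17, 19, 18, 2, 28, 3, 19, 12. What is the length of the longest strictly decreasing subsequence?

3

Let dp[i] be the longest strictly decreasing subsequence ending at i:
i:      1  2  3  4  5  6  7  8  9 10 11 12 13
a[i]:   1  4 17 19  8 17 19 18  2 28  3 19 12
dp:     1  1  1  1  2  2  1  2  3  1  3  2  3
Maximum is 3.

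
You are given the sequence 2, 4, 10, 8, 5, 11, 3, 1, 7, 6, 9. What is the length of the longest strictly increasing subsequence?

Track the smallest tail for each achievable length (strict):
2 → extends → [2]
4 → extends → [2, 4]
10 → extends → [2, 4, 10]
8 → replaces 10 → [2, 4, 8]
5 → replaces 8 → [2, 4, 5]
11 → extends → [2, 4, 5, 11]
3 → replaces 4 → [2, 3, 5, 11]
1 → replaces 2 → [1, 3, 5, 11]
7 → replaces 11 → [1, 3, 5, 7]
6 → replaces 7 → [1, 3, 5, 6]
9 → extends → [1, 3, 5, 6, 9]
Five tails, so the longest strictly increasing subsequence has length 5 (e.g. 2, 4, 5, 7, 9).

5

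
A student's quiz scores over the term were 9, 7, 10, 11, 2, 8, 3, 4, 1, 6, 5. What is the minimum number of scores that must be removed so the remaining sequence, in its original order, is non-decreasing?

Fewest deletions = n − (longest non-decreasing subsequence).
Patience tails:
9 → extends → [9]
7 → replaces 9 → [7]
10 → extends → [7, 10]
11 → extends → [7, 10, 11]
2 → replaces 7 → [2, 10, 11]
8 → replaces 10 → [2, 8, 11]
3 → replaces 8 → [2, 3, 11]
4 → replaces 11 → [2, 3, 4]
1 → replaces 2 → [1, 3, 4]
6 → extends → [1, 3, 4, 6]
5 → replaces 6 → [1, 3, 4, 5]
Longest non-decreasing subsequence has length 4, so deletions = 11 − 4 = 7.

7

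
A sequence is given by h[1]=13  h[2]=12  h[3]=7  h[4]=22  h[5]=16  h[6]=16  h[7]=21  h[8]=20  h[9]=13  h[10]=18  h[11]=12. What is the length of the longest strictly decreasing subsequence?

Let dp[i] be the longest strictly decreasing subsequence ending at i:
i:      1  2  3  4  5  6  7  8  9 10 11
h[i]:  13 12  7 22 16 16 21 20 13 18 12
dp:     1  2  3  1  2  2  2  3  4  4  5
Maximum is 5.

5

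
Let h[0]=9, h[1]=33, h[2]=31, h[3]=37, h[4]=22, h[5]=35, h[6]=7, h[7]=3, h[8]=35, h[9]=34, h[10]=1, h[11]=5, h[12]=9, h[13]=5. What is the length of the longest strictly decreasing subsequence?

Negate each value so 'decreasing' becomes 'increasing', then run patience tails on the negated sequence:
-9 → extends → [-9]
-33 → replaces -9 → [-33]
-31 → extends → [-33, -31]
-37 → replaces -33 → [-37, -31]
-22 → extends → [-37, -31, -22]
-35 → replaces -31 → [-37, -35, -22]
-7 → extends → [-37, -35, -22, -7]
-3 → extends → [-37, -35, -22, -7, -3]
-35 → already a tail → [-37, -35, -22, -7, -3]
-34 → replaces -22 → [-37, -35, -34, -7, -3]
-1 → extends → [-37, -35, -34, -7, -3, -1]
-5 → replaces -3 → [-37, -35, -34, -7, -5, -1]
-9 → replaces -7 → [-37, -35, -34, -9, -5, -1]
-5 → already a tail → [-37, -35, -34, -9, -5, -1]
Six tails, so the longest strictly decreasing subsequence of the original has length 6.

6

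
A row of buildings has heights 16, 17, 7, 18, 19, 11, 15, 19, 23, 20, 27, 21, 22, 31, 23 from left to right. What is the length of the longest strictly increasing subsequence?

8

Track the smallest tail for each achievable length (strict):
16 → extends → [16]
17 → extends → [16, 17]
7 → replaces 16 → [7, 17]
18 → extends → [7, 17, 18]
19 → extends → [7, 17, 18, 19]
11 → replaces 17 → [7, 11, 18, 19]
15 → replaces 18 → [7, 11, 15, 19]
19 → already a tail → [7, 11, 15, 19]
23 → extends → [7, 11, 15, 19, 23]
20 → replaces 23 → [7, 11, 15, 19, 20]
27 → extends → [7, 11, 15, 19, 20, 27]
21 → replaces 27 → [7, 11, 15, 19, 20, 21]
22 → extends → [7, 11, 15, 19, 20, 21, 22]
31 → extends → [7, 11, 15, 19, 20, 21, 22, 31]
23 → replaces 31 → [7, 11, 15, 19, 20, 21, 22, 23]
Eight tails, so the longest strictly increasing subsequence has length 8 (e.g. 16, 17, 18, 19, 20, 21, 22, 31).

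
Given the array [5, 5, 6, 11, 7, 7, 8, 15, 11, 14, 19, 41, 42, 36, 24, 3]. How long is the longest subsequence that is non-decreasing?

11

Track the smallest tail for each achievable length (allowing ties):
5 → extends → [5]
5 → extends → [5, 5]
6 → extends → [5, 5, 6]
11 → extends → [5, 5, 6, 11]
7 → replaces 11 → [5, 5, 6, 7]
7 → extends → [5, 5, 6, 7, 7]
8 → extends → [5, 5, 6, 7, 7, 8]
15 → extends → [5, 5, 6, 7, 7, 8, 15]
11 → replaces 15 → [5, 5, 6, 7, 7, 8, 11]
14 → extends → [5, 5, 6, 7, 7, 8, 11, 14]
19 → extends → [5, 5, 6, 7, 7, 8, 11, 14, 19]
41 → extends → [5, 5, 6, 7, 7, 8, 11, 14, 19, 41]
42 → extends → [5, 5, 6, 7, 7, 8, 11, 14, 19, 41, 42]
36 → replaces 41 → [5, 5, 6, 7, 7, 8, 11, 14, 19, 36, 42]
24 → replaces 36 → [5, 5, 6, 7, 7, 8, 11, 14, 19, 24, 42]
3 → replaces 5 → [3, 5, 6, 7, 7, 8, 11, 14, 19, 24, 42]
Eleven tails, so the longest non-decreasing subsequence has length 11 (e.g. 5, 5, 6, 7, 7, 8, 11, 14, 19, 41, 42).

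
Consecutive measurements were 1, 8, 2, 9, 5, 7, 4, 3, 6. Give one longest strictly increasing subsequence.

Patience tails give the LIS length; then backtrack through the dp parents:
1 → extends → [1]
8 → extends → [1, 8]
2 → replaces 8 → [1, 2]
9 → extends → [1, 2, 9]
5 → replaces 9 → [1, 2, 5]
7 → extends → [1, 2, 5, 7]
4 → replaces 5 → [1, 2, 4, 7]
3 → replaces 4 → [1, 2, 3, 7]
6 → replaces 7 → [1, 2, 3, 6]
Length 4; one witness is 1, 2, 5, 7.

1, 2, 5, 7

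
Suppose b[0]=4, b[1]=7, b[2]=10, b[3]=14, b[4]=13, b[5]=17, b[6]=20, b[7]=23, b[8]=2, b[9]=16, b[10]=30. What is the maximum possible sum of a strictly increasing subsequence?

125

Let S[i] be the best sum of a strictly increasing subsequence ending at i:
i:       0   1   2   3   4   5   6   7   8   9  10
b[i]:    4   7  10  14  13  17  20  23   2  16  30
S:       4  11  21  35  34  52  72  95   2  51 125
Maximum is 125 (e.g. 4 + 7 + 10 + 14 + 17 + 20 + 23 + 30).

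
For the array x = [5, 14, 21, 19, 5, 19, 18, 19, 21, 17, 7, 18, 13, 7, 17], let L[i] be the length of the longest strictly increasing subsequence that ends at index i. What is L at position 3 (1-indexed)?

3

dp[i] = 1 + max{dp[j] : j<i, x[j]<x[i]} (or 1 if no such j):
i:      1  2  3  4  5  6  7  8  9 10 11 12 13 14 15
x[i]:   5 14 21 19  5 19 18 19 21 17  7 18 13  7 17
dp:     1  2  3  3  1  3  3  4  5  3  2  4  3  2  4
At index 3 the value is 3.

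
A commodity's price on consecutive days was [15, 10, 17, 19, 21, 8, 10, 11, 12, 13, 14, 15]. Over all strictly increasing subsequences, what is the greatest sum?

Let S[i] be the best sum of a strictly increasing subsequence ending at i:
i:      1  2  3  4  5  6  7  8  9 10 11 12
a[i]:  15 10 17 19 21  8 10 11 12 13 14 15
S:     15 10 32 51 72  8 18 29 41 54 68 83
Maximum is 83 (e.g. 8 + 10 + 11 + 12 + 13 + 14 + 15).

83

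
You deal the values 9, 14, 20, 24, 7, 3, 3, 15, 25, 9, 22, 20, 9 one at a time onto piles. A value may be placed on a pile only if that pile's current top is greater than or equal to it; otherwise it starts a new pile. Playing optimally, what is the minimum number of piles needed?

5

The minimum number of non-increasing subsequences covering a sequence equals the length of its longest strictly increasing subsequence.
LIS length is 5 (e.g. 9, 14, 20, 24, 25), so 5 piles are needed.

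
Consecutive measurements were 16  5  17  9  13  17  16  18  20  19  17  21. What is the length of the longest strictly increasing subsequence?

7

Track the smallest tail for each achievable length (strict):
16 → extends → [16]
5 → replaces 16 → [5]
17 → extends → [5, 17]
9 → replaces 17 → [5, 9]
13 → extends → [5, 9, 13]
17 → extends → [5, 9, 13, 17]
16 → replaces 17 → [5, 9, 13, 16]
18 → extends → [5, 9, 13, 16, 18]
20 → extends → [5, 9, 13, 16, 18, 20]
19 → replaces 20 → [5, 9, 13, 16, 18, 19]
17 → replaces 18 → [5, 9, 13, 16, 17, 19]
21 → extends → [5, 9, 13, 16, 17, 19, 21]
Seven tails, so the longest strictly increasing subsequence has length 7 (e.g. 5, 9, 13, 17, 18, 20, 21).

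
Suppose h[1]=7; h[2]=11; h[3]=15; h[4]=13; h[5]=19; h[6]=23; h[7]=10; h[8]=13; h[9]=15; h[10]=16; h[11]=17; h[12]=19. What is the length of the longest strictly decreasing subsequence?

Let dp[i] be the longest strictly decreasing subsequence ending at i:
i:      1  2  3  4  5  6  7  8  9 10 11 12
h[i]:   7 11 15 13 19 23 10 13 15 16 17 19
dp:     1  1  1  2  1  1  3  2  2  2  2  2
Maximum is 3.

3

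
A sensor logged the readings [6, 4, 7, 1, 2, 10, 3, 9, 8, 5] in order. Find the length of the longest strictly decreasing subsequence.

Negate each value so 'decreasing' becomes 'increasing', then run patience tails on the negated sequence:
-6 → extends → [-6]
-4 → extends → [-6, -4]
-7 → replaces -6 → [-7, -4]
-1 → extends → [-7, -4, -1]
-2 → replaces -1 → [-7, -4, -2]
-10 → replaces -7 → [-10, -4, -2]
-3 → replaces -2 → [-10, -4, -3]
-9 → replaces -4 → [-10, -9, -3]
-8 → replaces -3 → [-10, -9, -8]
-5 → extends → [-10, -9, -8, -5]
Four tails, so the longest strictly decreasing subsequence of the original has length 4.

4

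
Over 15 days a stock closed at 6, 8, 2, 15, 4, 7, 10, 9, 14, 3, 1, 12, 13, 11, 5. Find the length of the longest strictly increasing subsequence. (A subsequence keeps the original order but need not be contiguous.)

Let dp[i] be the length of the longest such subsequence ending at index i:
i:      1  2  3  4  5  6  7  8  9 10 11 12 13 14 15
a[i]:   6  8  2 15  4  7 10  9 14  3  1 12 13 11  5
dp:     1  2  1  3  2  3  4  4  5  2  1  5  6  5  3
Maximum dp value is 6.

6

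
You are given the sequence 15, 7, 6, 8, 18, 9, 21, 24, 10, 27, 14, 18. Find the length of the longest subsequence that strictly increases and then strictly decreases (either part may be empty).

inc[i] = longest strictly increasing subsequence ending at i; dec[i] = longest strictly decreasing subsequence starting at i:
i:      1  2  3  4  5  6  7  8  9 10 11 12
a[i]:  15  7  6  8 18  9 21 24 10 27 14 18
inc:    1  1  1  2  3  3  4  5  4  6  5  6
dec:    3  2  1  1  2  1  2  2  1  2  1  1
Best peak at i=10 (value 27): inc=6, dec=2, length 6+2−1 = 7.

7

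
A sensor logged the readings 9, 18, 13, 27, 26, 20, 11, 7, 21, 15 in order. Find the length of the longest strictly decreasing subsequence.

5

Negate each value so 'decreasing' becomes 'increasing', then run patience tails on the negated sequence:
-9 → extends → [-9]
-18 → replaces -9 → [-18]
-13 → extends → [-18, -13]
-27 → replaces -18 → [-27, -13]
-26 → replaces -13 → [-27, -26]
-20 → extends → [-27, -26, -20]
-11 → extends → [-27, -26, -20, -11]
-7 → extends → [-27, -26, -20, -11, -7]
-21 → replaces -20 → [-27, -26, -21, -11, -7]
-15 → replaces -11 → [-27, -26, -21, -15, -7]
Five tails, so the longest strictly decreasing subsequence of the original has length 5.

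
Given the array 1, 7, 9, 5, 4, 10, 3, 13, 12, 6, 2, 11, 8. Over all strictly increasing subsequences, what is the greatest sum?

Let S[i] be the best sum of a strictly increasing subsequence ending at i:
i:      1  2  3  4  5  6  7  8  9 10 11 12 13
a[i]:   1  7  9  5  4 10  3 13 12  6  2 11  8
S:      1  8 17  6  5 27  4 40 39 12  3 38 20
Maximum is 40 (e.g. 1 + 7 + 9 + 10 + 13).

40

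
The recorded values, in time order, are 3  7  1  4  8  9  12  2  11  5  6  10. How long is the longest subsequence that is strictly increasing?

Track the smallest tail for each achievable length (strict):
3 → extends → [3]
7 → extends → [3, 7]
1 → replaces 3 → [1, 7]
4 → replaces 7 → [1, 4]
8 → extends → [1, 4, 8]
9 → extends → [1, 4, 8, 9]
12 → extends → [1, 4, 8, 9, 12]
2 → replaces 4 → [1, 2, 8, 9, 12]
11 → replaces 12 → [1, 2, 8, 9, 11]
5 → replaces 8 → [1, 2, 5, 9, 11]
6 → replaces 9 → [1, 2, 5, 6, 11]
10 → replaces 11 → [1, 2, 5, 6, 10]
Five tails, so the longest strictly increasing subsequence has length 5 (e.g. 3, 7, 8, 9, 12).

5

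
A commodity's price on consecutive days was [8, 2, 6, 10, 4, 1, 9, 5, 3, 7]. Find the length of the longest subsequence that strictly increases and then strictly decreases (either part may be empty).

6

inc[i] = longest strictly increasing subsequence ending at i; dec[i] = longest strictly decreasing subsequence starting at i:
i:      1  2  3  4  5  6  7  8  9 10
a[i]:   8  2  6 10  4  1  9  5  3  7
inc:    1  1  2  3  2  1  3  3  2  4
dec:    4  2  3  4  2  1  3  2  1  1
Best peak at i=4 (value 10): inc=3, dec=4, length 3+4−1 = 6.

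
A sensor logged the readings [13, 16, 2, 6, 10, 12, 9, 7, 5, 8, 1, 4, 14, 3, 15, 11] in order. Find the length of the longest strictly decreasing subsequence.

Let dp[i] be the longest strictly decreasing subsequence ending at i:
i:      1  2  3  4  5  6  7  8  9 10 11 12 13 14 15 16
a[i]:  13 16  2  6 10 12  9  7  5  8  1  4 14  3 15 11
dp:     1  1  2  2  2  2  3  4  5  4  6  6  2  7  2  3
Maximum is 7.

7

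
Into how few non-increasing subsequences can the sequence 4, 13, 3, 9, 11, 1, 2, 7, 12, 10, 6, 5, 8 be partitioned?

4

The minimum number of non-increasing subsequences covering a sequence equals the length of its longest strictly increasing subsequence.
LIS length is 4 (e.g. 4, 9, 11, 12), so 4 piles are needed.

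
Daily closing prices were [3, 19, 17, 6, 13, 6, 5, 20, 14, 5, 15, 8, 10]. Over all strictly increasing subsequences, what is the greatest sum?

51

Let S[i] be the best sum of a strictly increasing subsequence ending at i:
i:      1  2  3  4  5  6  7  8  9 10 11 12 13
a[i]:   3 19 17  6 13  6  5 20 14  5 15  8 10
S:      3 22 20  9 22  9  8 42 36  8 51 17 27
Maximum is 51 (e.g. 3 + 6 + 13 + 14 + 15).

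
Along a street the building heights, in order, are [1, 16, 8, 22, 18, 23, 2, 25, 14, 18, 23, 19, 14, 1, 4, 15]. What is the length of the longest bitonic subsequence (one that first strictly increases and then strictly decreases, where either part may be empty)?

9

inc[i] = longest strictly increasing subsequence ending at i; dec[i] = longest strictly decreasing subsequence starting at i:
i:      1  2  3  4  5  6  7  8  9 10 11 12 13 14 15 16
a[i]:   1 16  8 22 18 23  2 25 14 18 23 19 14  1  4 15
inc:    1  2  2  3  3  4  2  5  3  4  5  5  3  1  3  4
dec:    1  4  3  4  3  4  2  5  2  3  4  3  2  1  1  1
Best peak at i=8 (value 25): inc=5, dec=5, length 5+5−1 = 9.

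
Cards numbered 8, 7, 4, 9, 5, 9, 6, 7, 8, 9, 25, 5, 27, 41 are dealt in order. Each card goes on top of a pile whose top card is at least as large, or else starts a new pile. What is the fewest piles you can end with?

9

The minimum number of non-increasing subsequences covering a sequence equals the length of its longest strictly increasing subsequence.
LIS length is 9 (e.g. 4, 5, 6, 7, 8, 9, 25, 27, 41), so 9 piles are needed.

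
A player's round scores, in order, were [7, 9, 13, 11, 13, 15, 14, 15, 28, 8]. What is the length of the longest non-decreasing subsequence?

Track the smallest tail for each achievable length (allowing ties):
7 → extends → [7]
9 → extends → [7, 9]
13 → extends → [7, 9, 13]
11 → replaces 13 → [7, 9, 11]
13 → extends → [7, 9, 11, 13]
15 → extends → [7, 9, 11, 13, 15]
14 → replaces 15 → [7, 9, 11, 13, 14]
15 → extends → [7, 9, 11, 13, 14, 15]
28 → extends → [7, 9, 11, 13, 14, 15, 28]
8 → replaces 9 → [7, 8, 11, 13, 14, 15, 28]
Seven tails, so the longest non-decreasing subsequence has length 7 (e.g. 7, 9, 13, 13, 15, 15, 28).

7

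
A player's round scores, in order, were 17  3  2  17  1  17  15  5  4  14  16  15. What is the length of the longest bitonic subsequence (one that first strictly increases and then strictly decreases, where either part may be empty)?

inc[i] = longest strictly increasing subsequence ending at i; dec[i] = longest strictly decreasing subsequence starting at i:
i:      1  2  3  4  5  6  7  8  9 10 11 12
a[i]:  17  3  2 17  1 17 15  5  4 14 16 15
inc:    1  1  1  2  1  2  2  2  2  3  4  4
dec:    4  3  2  4  1  4  3  2  1  1  2  1
Best peak at i=4 (value 17): inc=2, dec=4, length 2+4−1 = 5.

5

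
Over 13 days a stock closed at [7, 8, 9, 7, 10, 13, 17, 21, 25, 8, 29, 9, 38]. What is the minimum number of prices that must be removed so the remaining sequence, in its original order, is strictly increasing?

Fewest deletions = n − (longest strictly increasing subsequence).
Patience tails:
7 → extends → [7]
8 → extends → [7, 8]
9 → extends → [7, 8, 9]
7 → already a tail → [7, 8, 9]
10 → extends → [7, 8, 9, 10]
13 → extends → [7, 8, 9, 10, 13]
17 → extends → [7, 8, 9, 10, 13, 17]
21 → extends → [7, 8, 9, 10, 13, 17, 21]
25 → extends → [7, 8, 9, 10, 13, 17, 21, 25]
8 → already a tail → [7, 8, 9, 10, 13, 17, 21, 25]
29 → extends → [7, 8, 9, 10, 13, 17, 21, 25, 29]
9 → already a tail → [7, 8, 9, 10, 13, 17, 21, 25, 29]
38 → extends → [7, 8, 9, 10, 13, 17, 21, 25, 29, 38]
Longest strictly increasing subsequence has length 10, so deletions = 13 − 10 = 3.

3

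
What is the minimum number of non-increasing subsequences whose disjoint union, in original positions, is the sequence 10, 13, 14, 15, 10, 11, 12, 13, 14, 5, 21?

Place each on the leftmost legal pile:
10 → new pile 1 (tops now [10])
13 → new pile 2 (tops now [10, 13])
14 → new pile 3 (tops now [10, 13, 14])
15 → new pile 4 (tops now [10, 13, 14, 15])
10 → pile 1 (tops now [10, 13, 14, 15])
11 → pile 2 (tops now [10, 11, 14, 15])
12 → pile 3 (tops now [10, 11, 12, 15])
13 → pile 4 (tops now [10, 11, 12, 13])
14 → new pile 5 (tops now [10, 11, 12, 13, 14])
5 → pile 1 (tops now [5, 11, 12, 13, 14])
21 → new pile 6 (tops now [5, 11, 12, 13, 14, 21])
Six piles.

6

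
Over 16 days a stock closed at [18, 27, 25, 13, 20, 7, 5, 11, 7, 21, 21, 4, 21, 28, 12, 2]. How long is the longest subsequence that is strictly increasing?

Let dp[i] be the length of the longest such subsequence ending at index i:
i:      1  2  3  4  5  6  7  8  9 10 11 12 13 14 15 16
a[i]:  18 27 25 13 20  7  5 11  7 21 21  4 21 28 12  2
dp:     1  2  2  1  2  1  1  2  2  3  3  1  3  4  3  1
Maximum dp value is 4.

4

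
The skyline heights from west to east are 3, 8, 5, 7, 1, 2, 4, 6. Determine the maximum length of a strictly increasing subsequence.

4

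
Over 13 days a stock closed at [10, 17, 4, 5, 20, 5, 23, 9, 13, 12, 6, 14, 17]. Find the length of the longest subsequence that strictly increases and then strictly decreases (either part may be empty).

7

inc[i] = longest strictly increasing subsequence ending at i; dec[i] = longest strictly decreasing subsequence starting at i:
i:      1  2  3  4  5  6  7  8  9 10 11 12 13
a[i]:  10 17  4  5 20  5 23  9 13 12  6 14 17
inc:    1  2  1  2  3  2  4  3  4  4  3  5  6
dec:    3  4  1  1  4  1  4  2  3  2  1  1  1
Best peak at i=7 (value 23): inc=4, dec=4, length 4+4−1 = 7.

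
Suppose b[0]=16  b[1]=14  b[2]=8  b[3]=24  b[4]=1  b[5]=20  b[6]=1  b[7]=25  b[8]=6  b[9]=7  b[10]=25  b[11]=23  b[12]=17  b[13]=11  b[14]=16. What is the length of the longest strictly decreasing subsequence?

4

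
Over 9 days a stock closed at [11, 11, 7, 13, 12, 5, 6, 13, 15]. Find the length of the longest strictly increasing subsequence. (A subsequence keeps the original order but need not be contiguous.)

4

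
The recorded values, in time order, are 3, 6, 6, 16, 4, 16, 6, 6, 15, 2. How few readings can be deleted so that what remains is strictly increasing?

Fewest deletions = n − (longest strictly increasing subsequence).
i:      1  2  3  4  5  6  7  8  9 10
a[i]:   3  6  6 16  4 16  6  6 15  2
dp:     1  2  2  3  2  3  3  3  4  1
max dp = 4, so deletions = 10 − 4 = 6.

6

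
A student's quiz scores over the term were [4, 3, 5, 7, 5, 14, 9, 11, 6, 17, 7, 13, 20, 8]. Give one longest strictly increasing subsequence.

4, 5, 7, 9, 11, 17, 20

Patience tails give the LIS length; then backtrack through the dp parents:
4 → extends → [4]
3 → replaces 4 → [3]
5 → extends → [3, 5]
7 → extends → [3, 5, 7]
5 → already a tail → [3, 5, 7]
14 → extends → [3, 5, 7, 14]
9 → replaces 14 → [3, 5, 7, 9]
11 → extends → [3, 5, 7, 9, 11]
6 → replaces 7 → [3, 5, 6, 9, 11]
17 → extends → [3, 5, 6, 9, 11, 17]
7 → replaces 9 → [3, 5, 6, 7, 11, 17]
13 → replaces 17 → [3, 5, 6, 7, 11, 13]
20 → extends → [3, 5, 6, 7, 11, 13, 20]
8 → replaces 11 → [3, 5, 6, 7, 8, 13, 20]
Length 7; one witness is 4, 5, 7, 9, 11, 17, 20.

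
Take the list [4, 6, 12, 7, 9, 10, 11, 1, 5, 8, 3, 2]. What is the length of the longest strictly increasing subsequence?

Track the smallest tail for each achievable length (strict):
4 → extends → [4]
6 → extends → [4, 6]
12 → extends → [4, 6, 12]
7 → replaces 12 → [4, 6, 7]
9 → extends → [4, 6, 7, 9]
10 → extends → [4, 6, 7, 9, 10]
11 → extends → [4, 6, 7, 9, 10, 11]
1 → replaces 4 → [1, 6, 7, 9, 10, 11]
5 → replaces 6 → [1, 5, 7, 9, 10, 11]
8 → replaces 9 → [1, 5, 7, 8, 10, 11]
3 → replaces 5 → [1, 3, 7, 8, 10, 11]
2 → replaces 3 → [1, 2, 7, 8, 10, 11]
Six tails, so the longest strictly increasing subsequence has length 6 (e.g. 4, 6, 7, 9, 10, 11).

6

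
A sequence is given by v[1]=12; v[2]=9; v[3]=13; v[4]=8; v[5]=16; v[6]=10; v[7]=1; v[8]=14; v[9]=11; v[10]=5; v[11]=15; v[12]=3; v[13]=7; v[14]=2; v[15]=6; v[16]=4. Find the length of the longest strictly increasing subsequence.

Let dp[i] be the length of the longest such subsequence ending at index i:
i:      1  2  3  4  5  6  7  8  9 10 11 12 13 14 15 16
v[i]:  12  9 13  8 16 10  1 14 11  5 15  3  7  2  6  4
dp:     1  1  2  1  3  2  1  3  3  2  4  2  3  2  3  3
Maximum dp value is 4.

4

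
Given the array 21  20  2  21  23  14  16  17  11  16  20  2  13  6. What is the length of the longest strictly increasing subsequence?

5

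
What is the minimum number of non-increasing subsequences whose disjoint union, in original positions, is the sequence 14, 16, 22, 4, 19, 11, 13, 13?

3

Place each on the leftmost legal pile:
14 → new pile 1 (tops now [14])
16 → new pile 2 (tops now [14, 16])
22 → new pile 3 (tops now [14, 16, 22])
4 → pile 1 (tops now [4, 16, 22])
19 → pile 3 (tops now [4, 16, 19])
11 → pile 2 (tops now [4, 11, 19])
13 → pile 3 (tops now [4, 11, 13])
13 → pile 3 (tops now [4, 11, 13])
Three piles.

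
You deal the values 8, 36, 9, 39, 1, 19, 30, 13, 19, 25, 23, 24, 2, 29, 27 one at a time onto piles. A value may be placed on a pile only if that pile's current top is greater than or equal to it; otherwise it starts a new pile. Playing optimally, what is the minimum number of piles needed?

Place each on the leftmost legal pile:
8 → new pile 1 (tops now [8])
36 → new pile 2 (tops now [8, 36])
9 → pile 2 (tops now [8, 9])
39 → new pile 3 (tops now [8, 9, 39])
1 → pile 1 (tops now [1, 9, 39])
19 → pile 3 (tops now [1, 9, 19])
30 → new pile 4 (tops now [1, 9, 19, 30])
13 → pile 3 (tops now [1, 9, 13, 30])
19 → pile 4 (tops now [1, 9, 13, 19])
25 → new pile 5 (tops now [1, 9, 13, 19, 25])
23 → pile 5 (tops now [1, 9, 13, 19, 23])
24 → new pile 6 (tops now [1, 9, 13, 19, 23, 24])
2 → pile 2 (tops now [1, 2, 13, 19, 23, 24])
29 → new pile 7 (tops now [1, 2, 13, 19, 23, 24, 29])
27 → pile 7 (tops now [1, 2, 13, 19, 23, 24, 27])
Seven piles.

7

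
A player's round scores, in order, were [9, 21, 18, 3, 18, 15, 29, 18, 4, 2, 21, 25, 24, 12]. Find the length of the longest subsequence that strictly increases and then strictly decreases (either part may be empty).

7

inc[i] = longest strictly increasing subsequence ending at i; dec[i] = longest strictly decreasing subsequence starting at i:
i:      1  2  3  4  5  6  7  8  9 10 11 12 13 14
a[i]:   9 21 18  3 18 15 29 18  4  2 21 25 24 12
inc:    1  2  2  1  2  2  3  3  2  1  4  5  5  3
dec:    3  5  4  2  4  3  4  3  2  1  2  3  2  1
Best peak at i=12 (value 25): inc=5, dec=3, length 5+3−1 = 7.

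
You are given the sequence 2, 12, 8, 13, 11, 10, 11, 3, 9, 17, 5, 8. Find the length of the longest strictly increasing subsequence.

Let dp[i] be the length of the longest such subsequence ending at index i:
i:      1  2  3  4  5  6  7  8  9 10 11 12
a[i]:   2 12  8 13 11 10 11  3  9 17  5  8
dp:     1  2  2  3  3  3  4  2  3  5  3  4
Maximum dp value is 5.

5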